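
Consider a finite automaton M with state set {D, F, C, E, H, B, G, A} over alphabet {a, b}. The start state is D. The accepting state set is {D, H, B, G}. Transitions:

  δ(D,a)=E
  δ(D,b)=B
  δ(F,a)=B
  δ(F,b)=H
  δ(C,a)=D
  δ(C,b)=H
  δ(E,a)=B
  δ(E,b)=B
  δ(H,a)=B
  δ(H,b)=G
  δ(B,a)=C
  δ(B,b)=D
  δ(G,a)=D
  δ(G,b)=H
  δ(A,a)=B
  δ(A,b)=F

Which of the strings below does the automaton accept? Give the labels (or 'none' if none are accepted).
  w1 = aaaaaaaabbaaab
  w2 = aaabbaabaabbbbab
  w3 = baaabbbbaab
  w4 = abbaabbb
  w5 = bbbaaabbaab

w1, w2, w3, w4, w5

w1: Trace: D -a-> E -a-> B -a-> C -a-> D -a-> E -a-> B -a-> C -a-> D -b-> B -b-> D -a-> E -a-> B -a-> C -b-> H  → end H, accepted
w2: Trace: D -a-> E -a-> B -a-> C -b-> H -b-> G -a-> D -a-> E -b-> B -a-> C -a-> D -b-> B -b-> D -b-> B -b-> D -a-> E -b-> B  → end B, accepted
w3: Trace: D -b-> B -a-> C -a-> D -a-> E -b-> B -b-> D -b-> B -b-> D -a-> E -a-> B -b-> D  → end D, accepted
w4: Trace: D -a-> E -b-> B -b-> D -a-> E -a-> B -b-> D -b-> B -b-> D  → end D, accepted
w5: Trace: D -b-> B -b-> D -b-> B -a-> C -a-> D -a-> E -b-> B -b-> D -a-> E -a-> B -b-> D  → end D, accepted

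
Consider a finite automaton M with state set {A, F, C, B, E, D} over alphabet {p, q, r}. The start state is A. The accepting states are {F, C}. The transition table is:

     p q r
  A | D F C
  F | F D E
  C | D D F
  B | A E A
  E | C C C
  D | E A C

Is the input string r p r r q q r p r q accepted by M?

No

A → C → D → C → F → D → A → C → D → C → D
End state D is not accepting.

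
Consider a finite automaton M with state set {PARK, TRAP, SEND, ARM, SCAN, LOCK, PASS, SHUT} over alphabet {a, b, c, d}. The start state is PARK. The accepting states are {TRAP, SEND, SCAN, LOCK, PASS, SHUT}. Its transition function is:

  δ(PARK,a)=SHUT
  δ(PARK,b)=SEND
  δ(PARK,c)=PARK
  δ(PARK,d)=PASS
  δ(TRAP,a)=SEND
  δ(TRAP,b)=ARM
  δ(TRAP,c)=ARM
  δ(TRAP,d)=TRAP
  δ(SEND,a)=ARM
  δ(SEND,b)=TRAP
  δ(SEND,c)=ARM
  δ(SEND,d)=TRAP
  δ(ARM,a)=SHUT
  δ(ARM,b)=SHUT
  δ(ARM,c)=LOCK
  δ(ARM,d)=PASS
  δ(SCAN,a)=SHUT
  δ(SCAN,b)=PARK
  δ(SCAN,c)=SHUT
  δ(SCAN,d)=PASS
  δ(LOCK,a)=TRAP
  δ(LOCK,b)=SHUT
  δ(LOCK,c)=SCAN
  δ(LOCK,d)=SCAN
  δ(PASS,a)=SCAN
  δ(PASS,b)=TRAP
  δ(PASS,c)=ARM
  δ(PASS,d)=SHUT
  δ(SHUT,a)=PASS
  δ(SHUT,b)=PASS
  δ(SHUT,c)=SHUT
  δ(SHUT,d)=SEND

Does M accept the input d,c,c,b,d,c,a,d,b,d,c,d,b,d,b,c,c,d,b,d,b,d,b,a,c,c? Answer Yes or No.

Yes

Trace: PARK -d-> PASS -c-> ARM -c-> LOCK -b-> SHUT -d-> SEND -c-> ARM -a-> SHUT -d-> SEND -b-> TRAP -d-> TRAP -c-> ARM -d-> PASS -b-> TRAP -d-> TRAP -b-> ARM -c-> LOCK -c-> SCAN -d-> PASS -b-> TRAP -d-> TRAP -b-> ARM -d-> PASS -b-> TRAP -a-> SEND -c-> ARM -c-> LOCK
End state LOCK is accepting.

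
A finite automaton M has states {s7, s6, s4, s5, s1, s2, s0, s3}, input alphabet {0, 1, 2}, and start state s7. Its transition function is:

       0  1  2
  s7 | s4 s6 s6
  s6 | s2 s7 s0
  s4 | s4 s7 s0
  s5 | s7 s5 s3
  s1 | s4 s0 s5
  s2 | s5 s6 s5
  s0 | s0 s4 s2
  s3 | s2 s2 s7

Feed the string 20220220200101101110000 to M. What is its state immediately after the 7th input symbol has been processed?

s3

s7 → s6 → s2 → s5 → s3 → s2 → s5 → s3
After 7 symbols: s3.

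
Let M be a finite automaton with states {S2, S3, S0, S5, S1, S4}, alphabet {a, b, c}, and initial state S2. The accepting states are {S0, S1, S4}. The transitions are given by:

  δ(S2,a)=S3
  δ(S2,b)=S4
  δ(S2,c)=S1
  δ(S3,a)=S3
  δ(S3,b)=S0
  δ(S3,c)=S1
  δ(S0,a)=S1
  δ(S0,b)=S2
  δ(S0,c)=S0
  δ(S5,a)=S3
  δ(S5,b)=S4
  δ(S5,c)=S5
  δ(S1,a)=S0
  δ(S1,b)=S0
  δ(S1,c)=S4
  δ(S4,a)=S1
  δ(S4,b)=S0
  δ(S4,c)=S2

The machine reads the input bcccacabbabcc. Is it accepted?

Yes

S2 → S4 → S2 → S1 → S4 → S1 → S4 → S1 → S0 → S2 → S3 → S0 → S0 → S0
End state S0 is accepting.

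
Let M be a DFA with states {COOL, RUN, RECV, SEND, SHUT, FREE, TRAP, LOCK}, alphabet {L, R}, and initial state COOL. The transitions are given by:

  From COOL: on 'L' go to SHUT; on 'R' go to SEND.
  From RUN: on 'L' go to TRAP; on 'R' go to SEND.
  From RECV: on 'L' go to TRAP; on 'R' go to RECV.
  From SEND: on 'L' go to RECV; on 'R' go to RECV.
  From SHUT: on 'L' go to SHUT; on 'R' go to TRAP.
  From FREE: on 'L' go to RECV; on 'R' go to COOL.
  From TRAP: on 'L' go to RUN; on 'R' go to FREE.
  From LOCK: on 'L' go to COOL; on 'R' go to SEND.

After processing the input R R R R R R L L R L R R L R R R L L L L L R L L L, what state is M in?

RUN

Trace: COOL -R-> SEND -R-> RECV -R-> RECV -R-> RECV -R-> RECV -R-> RECV -L-> TRAP -L-> RUN -R-> SEND -L-> RECV -R-> RECV -R-> RECV -L-> TRAP -R-> FREE -R-> COOL -R-> SEND -L-> RECV -L-> TRAP -L-> RUN -L-> TRAP -L-> RUN -R-> SEND -L-> RECV -L-> TRAP -L-> RUN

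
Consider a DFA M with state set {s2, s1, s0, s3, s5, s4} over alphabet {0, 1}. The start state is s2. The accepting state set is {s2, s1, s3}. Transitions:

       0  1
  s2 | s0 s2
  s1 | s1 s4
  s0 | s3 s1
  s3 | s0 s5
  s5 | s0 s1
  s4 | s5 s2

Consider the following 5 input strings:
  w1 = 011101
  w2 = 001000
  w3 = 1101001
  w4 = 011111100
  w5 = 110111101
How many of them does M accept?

3

w1: s2 → s0 → s1 → s4 → s2 → s0 → s1  → end s1, accepted
w2: s2 → s0 → s3 → s5 → s0 → s3 → s0  → end s0, rejected
w3: s2 → s2 → s2 → s0 → s1 → s1 → s1 → s4  → end s4, rejected
w4: s2 → s0 → s1 → s4 → s2 → s2 → s2 → s2 → s0 → s3  → end s3, accepted
w5: s2 → s2 → s2 → s0 → s1 → s4 → s2 → s2 → s0 → s1  → end s1, accepted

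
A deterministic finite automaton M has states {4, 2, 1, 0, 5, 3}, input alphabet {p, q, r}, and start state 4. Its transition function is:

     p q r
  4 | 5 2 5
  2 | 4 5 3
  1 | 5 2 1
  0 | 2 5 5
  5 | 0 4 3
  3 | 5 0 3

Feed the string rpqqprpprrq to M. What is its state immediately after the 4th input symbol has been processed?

start at 4
read 'r': 4 → 5
read 'p': 5 → 0
read 'q': 0 → 5
read 'q': 5 → 4
After 4 symbols: 4.

4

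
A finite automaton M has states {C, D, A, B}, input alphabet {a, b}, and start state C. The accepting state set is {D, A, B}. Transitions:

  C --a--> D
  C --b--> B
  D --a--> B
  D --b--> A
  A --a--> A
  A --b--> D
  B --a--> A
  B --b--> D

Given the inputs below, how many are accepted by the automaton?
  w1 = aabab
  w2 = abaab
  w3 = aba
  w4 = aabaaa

4

w1: Trace: C -a-> D -a-> B -b-> D -a-> B -b-> D  → end D, accepted
w2: Trace: C -a-> D -b-> A -a-> A -a-> A -b-> D  → end D, accepted
w3: Trace: C -a-> D -b-> A -a-> A  → end A, accepted
w4: Trace: C -a-> D -a-> B -b-> D -a-> B -a-> A -a-> A  → end A, accepted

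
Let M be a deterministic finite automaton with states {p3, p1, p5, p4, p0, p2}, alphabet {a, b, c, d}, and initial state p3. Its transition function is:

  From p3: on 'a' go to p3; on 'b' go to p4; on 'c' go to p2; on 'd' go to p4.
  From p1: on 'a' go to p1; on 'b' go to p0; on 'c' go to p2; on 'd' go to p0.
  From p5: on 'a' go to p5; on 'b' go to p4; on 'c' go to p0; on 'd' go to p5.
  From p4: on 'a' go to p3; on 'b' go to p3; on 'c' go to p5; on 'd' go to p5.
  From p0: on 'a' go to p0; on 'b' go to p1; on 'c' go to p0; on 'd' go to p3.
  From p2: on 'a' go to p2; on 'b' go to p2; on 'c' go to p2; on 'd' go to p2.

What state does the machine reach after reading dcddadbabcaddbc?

start at p3
read 'd': p3 → p4
read 'c': p4 → p5
read 'd': p5 → p5
read 'd': p5 → p5
read 'a': p5 → p5
read 'd': p5 → p5
read 'b': p5 → p4
read 'a': p4 → p3
read 'b': p3 → p4
read 'c': p4 → p5
read 'a': p5 → p5
read 'd': p5 → p5
read 'd': p5 → p5
read 'b': p5 → p4
read 'c': p4 → p5

p5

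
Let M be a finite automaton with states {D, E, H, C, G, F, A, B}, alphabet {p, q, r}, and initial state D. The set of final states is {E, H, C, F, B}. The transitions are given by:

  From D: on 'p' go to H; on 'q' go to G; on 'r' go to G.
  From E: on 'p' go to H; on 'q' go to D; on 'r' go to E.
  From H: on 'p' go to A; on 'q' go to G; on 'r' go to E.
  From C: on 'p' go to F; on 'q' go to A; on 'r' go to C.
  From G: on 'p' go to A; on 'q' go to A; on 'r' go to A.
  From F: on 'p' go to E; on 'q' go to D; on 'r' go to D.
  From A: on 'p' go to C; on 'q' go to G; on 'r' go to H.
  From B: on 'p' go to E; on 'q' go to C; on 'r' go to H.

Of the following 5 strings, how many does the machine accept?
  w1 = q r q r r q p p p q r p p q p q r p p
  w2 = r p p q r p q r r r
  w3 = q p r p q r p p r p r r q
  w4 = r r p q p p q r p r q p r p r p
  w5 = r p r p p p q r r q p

w1: D → G → A → G → A → H → G → A → C → F → D → G → A → C → A → C → A → H → A → C  → end C, accepted
w2: D → G → A → C → A → H → A → G → A → H → E  → end E, accepted
w3: D → G → A → H → A → G → A → C → F → D → H → E → E → D  → end D, rejected
w4: D → G → A → C → A → C → F → D → G → A → H → G → A → H → A → H → A  → end A, rejected
w5: D → G → A → H → A → C → F → D → G → A → G → A  → end A, rejected

2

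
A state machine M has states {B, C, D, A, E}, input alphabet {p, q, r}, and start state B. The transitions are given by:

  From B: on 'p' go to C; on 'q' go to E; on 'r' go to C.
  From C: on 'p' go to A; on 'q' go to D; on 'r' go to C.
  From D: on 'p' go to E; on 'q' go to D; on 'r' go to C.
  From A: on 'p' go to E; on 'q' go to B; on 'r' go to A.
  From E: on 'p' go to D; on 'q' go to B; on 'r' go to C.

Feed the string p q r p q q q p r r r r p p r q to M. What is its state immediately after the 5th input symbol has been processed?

B

start at B
read 'p': B → C
read 'q': C → D
read 'r': D → C
read 'p': C → A
read 'q': A → B
After 5 symbols: B.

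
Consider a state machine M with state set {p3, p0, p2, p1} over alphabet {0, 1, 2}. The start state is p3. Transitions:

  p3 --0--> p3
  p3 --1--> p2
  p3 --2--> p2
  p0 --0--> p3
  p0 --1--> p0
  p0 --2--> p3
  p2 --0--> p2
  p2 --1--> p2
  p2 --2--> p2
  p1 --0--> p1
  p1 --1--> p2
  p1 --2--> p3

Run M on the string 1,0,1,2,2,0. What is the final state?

p2

p3 → p2 → p2 → p2 → p2 → p2 → p2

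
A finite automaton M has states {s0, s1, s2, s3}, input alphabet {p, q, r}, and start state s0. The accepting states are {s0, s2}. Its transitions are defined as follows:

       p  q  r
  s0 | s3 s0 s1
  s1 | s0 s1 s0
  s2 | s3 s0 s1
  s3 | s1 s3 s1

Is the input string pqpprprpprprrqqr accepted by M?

No

Trace: s0 -p-> s3 -q-> s3 -p-> s1 -p-> s0 -r-> s1 -p-> s0 -r-> s1 -p-> s0 -p-> s3 -r-> s1 -p-> s0 -r-> s1 -r-> s0 -q-> s0 -q-> s0 -r-> s1
End state s1 is not accepting.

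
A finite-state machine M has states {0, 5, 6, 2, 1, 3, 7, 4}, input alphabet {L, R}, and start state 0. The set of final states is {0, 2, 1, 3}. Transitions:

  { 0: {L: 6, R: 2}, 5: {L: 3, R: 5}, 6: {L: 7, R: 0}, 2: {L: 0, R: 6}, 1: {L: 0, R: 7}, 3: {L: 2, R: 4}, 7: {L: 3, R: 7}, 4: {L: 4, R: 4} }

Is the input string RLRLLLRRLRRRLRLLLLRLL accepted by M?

No

Trace: 0 -R-> 2 -L-> 0 -R-> 2 -L-> 0 -L-> 6 -L-> 7 -R-> 7 -R-> 7 -L-> 3 -R-> 4 -R-> 4 -R-> 4 -L-> 4 -R-> 4 -L-> 4 -L-> 4 -L-> 4 -L-> 4 -R-> 4 -L-> 4 -L-> 4
End state 4 is not accepting.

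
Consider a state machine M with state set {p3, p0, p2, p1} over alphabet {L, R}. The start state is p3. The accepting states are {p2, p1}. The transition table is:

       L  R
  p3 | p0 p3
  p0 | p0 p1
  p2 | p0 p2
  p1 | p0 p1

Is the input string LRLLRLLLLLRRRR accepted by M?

start at p3
read 'L': p3 → p0
read 'R': p0 → p1
read 'L': p1 → p0
read 'L': p0 → p0
read 'R': p0 → p1
read 'L': p1 → p0
read 'L': p0 → p0
read 'L': p0 → p0
read 'L': p0 → p0
read 'L': p0 → p0
read 'R': p0 → p1
read 'R': p1 → p1
read 'R': p1 → p1
read 'R': p1 → p1
End state p1 is accepting.

Yes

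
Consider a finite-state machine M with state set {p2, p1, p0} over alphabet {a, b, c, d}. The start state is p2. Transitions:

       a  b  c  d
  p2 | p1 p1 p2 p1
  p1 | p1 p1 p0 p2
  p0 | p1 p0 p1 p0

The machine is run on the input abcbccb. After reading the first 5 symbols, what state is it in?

start at p2
read 'a': p2 → p1
read 'b': p1 → p1
read 'c': p1 → p0
read 'b': p0 → p0
read 'c': p0 → p1
After 5 symbols: p1.

p1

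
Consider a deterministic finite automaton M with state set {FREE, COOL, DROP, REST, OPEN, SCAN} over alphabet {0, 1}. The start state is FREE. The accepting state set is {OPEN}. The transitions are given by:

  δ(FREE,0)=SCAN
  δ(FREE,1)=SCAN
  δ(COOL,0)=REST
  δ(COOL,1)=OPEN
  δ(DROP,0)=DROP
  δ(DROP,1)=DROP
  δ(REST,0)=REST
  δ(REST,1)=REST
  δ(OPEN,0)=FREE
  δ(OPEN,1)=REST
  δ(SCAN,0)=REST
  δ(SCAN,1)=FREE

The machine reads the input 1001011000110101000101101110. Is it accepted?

start at FREE
read '1': FREE → SCAN
read '0': SCAN → REST
read '0': REST → REST
read '1': REST → REST
read '0': REST → REST
read '1': REST → REST
read '1': REST → REST
read '0': REST → REST
read '0': REST → REST
read '0': REST → REST
read '1': REST → REST
read '1': REST → REST
read '0': REST → REST
read '1': REST → REST
read '0': REST → REST
read '1': REST → REST
read '0': REST → REST
read '0': REST → REST
read '0': REST → REST
read '1': REST → REST
read '0': REST → REST
read '1': REST → REST
read '1': REST → REST
read '0': REST → REST
read '1': REST → REST
read '1': REST → REST
read '1': REST → REST
read '0': REST → REST
End state REST is not accepting.

No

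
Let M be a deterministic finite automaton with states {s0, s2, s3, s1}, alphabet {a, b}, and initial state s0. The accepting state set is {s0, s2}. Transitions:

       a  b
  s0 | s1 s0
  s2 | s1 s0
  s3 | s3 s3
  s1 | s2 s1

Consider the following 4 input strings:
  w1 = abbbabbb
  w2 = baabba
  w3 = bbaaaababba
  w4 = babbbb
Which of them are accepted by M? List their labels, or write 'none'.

w1:
  start at s0
  read 'a': s0 → s1
  read 'b': s1 → s1
  read 'b': s1 → s1
  read 'b': s1 → s1
  read 'a': s1 → s2
  read 'b': s2 → s0
  read 'b': s0 → s0
  read 'b': s0 → s0
  end s0, accepted
w2:
  start at s0
  read 'b': s0 → s0
  read 'a': s0 → s1
  read 'a': s1 → s2
  read 'b': s2 → s0
  read 'b': s0 → s0
  read 'a': s0 → s1
  end s1, rejected
w3:
  start at s0
  read 'b': s0 → s0
  read 'b': s0 → s0
  read 'a': s0 → s1
  read 'a': s1 → s2
  read 'a': s2 → s1
  read 'a': s1 → s2
  read 'b': s2 → s0
  read 'a': s0 → s1
  read 'b': s1 → s1
  read 'b': s1 → s1
  read 'a': s1 → s2
  end s2, accepted
w4:
  start at s0
  read 'b': s0 → s0
  read 'a': s0 → s1
  read 'b': s1 → s1
  read 'b': s1 → s1
  read 'b': s1 → s1
  read 'b': s1 → s1
  end s1, rejected

w1, w3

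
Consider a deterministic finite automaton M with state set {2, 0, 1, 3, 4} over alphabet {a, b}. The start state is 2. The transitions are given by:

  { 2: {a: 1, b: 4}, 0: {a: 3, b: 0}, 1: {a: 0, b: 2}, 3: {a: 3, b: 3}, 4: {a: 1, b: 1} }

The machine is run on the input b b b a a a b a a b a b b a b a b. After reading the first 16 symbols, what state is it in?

Trace: 2 -b-> 4 -b-> 1 -b-> 2 -a-> 1 -a-> 0 -a-> 3 -b-> 3 -a-> 3 -a-> 3 -b-> 3 -a-> 3 -b-> 3 -b-> 3 -a-> 3 -b-> 3 -a-> 3
After 16 symbols: 3.

3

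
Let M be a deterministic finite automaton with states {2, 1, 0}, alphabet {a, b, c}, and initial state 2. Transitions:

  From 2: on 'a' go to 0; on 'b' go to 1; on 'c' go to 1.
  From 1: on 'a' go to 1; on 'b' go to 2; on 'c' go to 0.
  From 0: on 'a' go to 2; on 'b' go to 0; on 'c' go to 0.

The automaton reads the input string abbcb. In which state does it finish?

Trace: 2 -a-> 0 -b-> 0 -b-> 0 -c-> 0 -b-> 0

0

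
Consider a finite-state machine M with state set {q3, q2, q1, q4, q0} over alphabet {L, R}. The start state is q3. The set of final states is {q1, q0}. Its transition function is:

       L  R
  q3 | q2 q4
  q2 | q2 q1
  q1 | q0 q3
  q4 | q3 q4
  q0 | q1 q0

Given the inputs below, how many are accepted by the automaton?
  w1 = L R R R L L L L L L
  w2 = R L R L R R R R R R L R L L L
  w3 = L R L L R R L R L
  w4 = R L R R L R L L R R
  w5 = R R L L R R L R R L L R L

w1: q3 → q2 → q1 → q3 → q4 → q3 → q2 → q2 → q2 → q2 → q2  → end q2, rejected
w2: q3 → q4 → q3 → q4 → q3 → q4 → q4 → q4 → q4 → q4 → q4 → q3 → q4 → q3 → q2 → q2  → end q2, rejected
w3: q3 → q2 → q1 → q0 → q1 → q3 → q4 → q3 → q4 → q3  → end q3, rejected
w4: q3 → q4 → q3 → q4 → q4 → q3 → q4 → q3 → q2 → q1 → q3  → end q3, rejected
w5: q3 → q4 → q4 → q3 → q2 → q1 → q3 → q2 → q1 → q3 → q2 → q2 → q1 → q0  → end q0, accepted

1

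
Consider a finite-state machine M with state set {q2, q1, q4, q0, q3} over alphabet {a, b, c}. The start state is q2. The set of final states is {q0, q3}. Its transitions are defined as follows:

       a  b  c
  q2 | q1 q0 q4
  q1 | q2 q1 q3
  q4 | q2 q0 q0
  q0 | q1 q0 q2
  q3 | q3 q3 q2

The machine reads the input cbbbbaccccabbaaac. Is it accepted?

No

q2 → q4 → q0 → q0 → q0 → q0 → q1 → q3 → q2 → q4 → q0 → q1 → q1 → q1 → q2 → q1 → q2 → q4
End state q4 is not accepting.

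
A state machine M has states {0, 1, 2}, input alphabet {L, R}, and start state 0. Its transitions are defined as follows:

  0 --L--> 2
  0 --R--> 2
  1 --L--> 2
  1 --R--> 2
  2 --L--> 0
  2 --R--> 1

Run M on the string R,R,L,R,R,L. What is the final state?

0 → 2 → 1 → 2 → 1 → 2 → 0

0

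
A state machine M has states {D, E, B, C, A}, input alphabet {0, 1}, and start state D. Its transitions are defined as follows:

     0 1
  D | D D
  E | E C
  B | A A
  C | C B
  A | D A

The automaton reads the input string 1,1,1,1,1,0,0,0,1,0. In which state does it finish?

start at D
read '1': D → D
read '1': D → D
read '1': D → D
read '1': D → D
read '1': D → D
read '0': D → D
read '0': D → D
read '0': D → D
read '1': D → D
read '0': D → D

D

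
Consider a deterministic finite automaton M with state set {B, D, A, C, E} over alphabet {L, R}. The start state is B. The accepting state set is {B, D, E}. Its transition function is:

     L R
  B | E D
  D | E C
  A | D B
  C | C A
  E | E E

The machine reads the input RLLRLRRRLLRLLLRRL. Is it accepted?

Yes

B → D → E → E → E → E → E → E → E → E → E → E → E → E → E → E → E → E
End state E is accepting.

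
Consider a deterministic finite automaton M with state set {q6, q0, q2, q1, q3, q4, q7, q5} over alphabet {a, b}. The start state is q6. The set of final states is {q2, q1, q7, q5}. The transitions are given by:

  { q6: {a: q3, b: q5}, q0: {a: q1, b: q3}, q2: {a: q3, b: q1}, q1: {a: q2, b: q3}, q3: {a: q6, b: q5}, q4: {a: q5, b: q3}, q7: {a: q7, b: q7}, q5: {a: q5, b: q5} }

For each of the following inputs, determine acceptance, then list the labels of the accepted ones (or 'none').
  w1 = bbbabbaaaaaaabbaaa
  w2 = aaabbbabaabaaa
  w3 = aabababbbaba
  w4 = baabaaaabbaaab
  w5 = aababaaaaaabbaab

w1: Trace: q6 -b-> q5 -b-> q5 -b-> q5 -a-> q5 -b-> q5 -b-> q5 -a-> q5 -a-> q5 -a-> q5 -a-> q5 -a-> q5 -a-> q5 -a-> q5 -b-> q5 -b-> q5 -a-> q5 -a-> q5 -a-> q5  → end q5, accepted
w2: Trace: q6 -a-> q3 -a-> q6 -a-> q3 -b-> q5 -b-> q5 -b-> q5 -a-> q5 -b-> q5 -a-> q5 -a-> q5 -b-> q5 -a-> q5 -a-> q5 -a-> q5  → end q5, accepted
w3: Trace: q6 -a-> q3 -a-> q6 -b-> q5 -a-> q5 -b-> q5 -a-> q5 -b-> q5 -b-> q5 -b-> q5 -a-> q5 -b-> q5 -a-> q5  → end q5, accepted
w4: Trace: q6 -b-> q5 -a-> q5 -a-> q5 -b-> q5 -a-> q5 -a-> q5 -a-> q5 -a-> q5 -b-> q5 -b-> q5 -a-> q5 -a-> q5 -a-> q5 -b-> q5  → end q5, accepted
w5: Trace: q6 -a-> q3 -a-> q6 -b-> q5 -a-> q5 -b-> q5 -a-> q5 -a-> q5 -a-> q5 -a-> q5 -a-> q5 -a-> q5 -b-> q5 -b-> q5 -a-> q5 -a-> q5 -b-> q5  → end q5, accepted

w1, w2, w3, w4, w5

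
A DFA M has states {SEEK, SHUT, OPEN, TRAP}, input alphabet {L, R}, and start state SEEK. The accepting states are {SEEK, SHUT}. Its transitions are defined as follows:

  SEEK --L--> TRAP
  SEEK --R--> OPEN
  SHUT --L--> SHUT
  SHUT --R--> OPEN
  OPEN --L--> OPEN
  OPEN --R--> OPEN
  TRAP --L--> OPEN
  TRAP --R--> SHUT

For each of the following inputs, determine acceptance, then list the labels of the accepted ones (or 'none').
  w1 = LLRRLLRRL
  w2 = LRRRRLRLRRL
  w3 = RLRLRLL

w1: SEEK → TRAP → OPEN → OPEN → OPEN → OPEN → OPEN → OPEN → OPEN → OPEN  → end OPEN, rejected
w2: SEEK → TRAP → SHUT → OPEN → OPEN → OPEN → OPEN → OPEN → OPEN → OPEN → OPEN → OPEN  → end OPEN, rejected
w3: SEEK → OPEN → OPEN → OPEN → OPEN → OPEN → OPEN → OPEN  → end OPEN, rejected

none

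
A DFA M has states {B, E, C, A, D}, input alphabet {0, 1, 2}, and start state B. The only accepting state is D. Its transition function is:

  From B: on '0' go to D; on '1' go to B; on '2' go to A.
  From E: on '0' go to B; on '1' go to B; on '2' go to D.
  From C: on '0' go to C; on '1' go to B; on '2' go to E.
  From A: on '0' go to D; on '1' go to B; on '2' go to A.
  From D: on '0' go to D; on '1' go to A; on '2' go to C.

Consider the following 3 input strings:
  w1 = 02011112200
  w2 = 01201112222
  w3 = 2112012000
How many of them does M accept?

w1:
  start at B
  read '0': B → D
  read '2': D → C
  read '0': C → C
  read '1': C → B
  read '1': B → B
  read '1': B → B
  read '1': B → B
  read '2': B → A
  read '2': A → A
  read '0': A → D
  read '0': D → D
  end D, accepted
w2:
  start at B
  read '0': B → D
  read '1': D → A
  read '2': A → A
  read '0': A → D
  read '1': D → A
  read '1': A → B
  read '1': B → B
  read '2': B → A
  read '2': A → A
  read '2': A → A
  read '2': A → A
  end A, rejected
w3:
  start at B
  read '2': B → A
  read '1': A → B
  read '1': B → B
  read '2': B → A
  read '0': A → D
  read '1': D → A
  read '2': A → A
  read '0': A → D
  read '0': D → D
  read '0': D → D
  end D, accepted

2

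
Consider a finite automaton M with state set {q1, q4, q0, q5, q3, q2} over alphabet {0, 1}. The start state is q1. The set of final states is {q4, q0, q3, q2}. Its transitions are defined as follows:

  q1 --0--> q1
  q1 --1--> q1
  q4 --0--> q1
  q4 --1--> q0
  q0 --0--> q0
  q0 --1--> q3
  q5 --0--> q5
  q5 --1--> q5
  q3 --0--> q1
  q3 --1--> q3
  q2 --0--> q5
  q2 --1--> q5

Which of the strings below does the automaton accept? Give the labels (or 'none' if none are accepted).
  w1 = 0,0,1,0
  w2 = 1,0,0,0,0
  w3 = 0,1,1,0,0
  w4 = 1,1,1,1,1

none

w1:
  start at q1
  read '0': q1 → q1
  read '0': q1 → q1
  read '1': q1 → q1
  read '0': q1 → q1
  end q1, rejected
w2:
  start at q1
  read '1': q1 → q1
  read '0': q1 → q1
  read '0': q1 → q1
  read '0': q1 → q1
  read '0': q1 → q1
  end q1, rejected
w3:
  start at q1
  read '0': q1 → q1
  read '1': q1 → q1
  read '1': q1 → q1
  read '0': q1 → q1
  read '0': q1 → q1
  end q1, rejected
w4:
  start at q1
  read '1': q1 → q1
  read '1': q1 → q1
  read '1': q1 → q1
  read '1': q1 → q1
  read '1': q1 → q1
  end q1, rejected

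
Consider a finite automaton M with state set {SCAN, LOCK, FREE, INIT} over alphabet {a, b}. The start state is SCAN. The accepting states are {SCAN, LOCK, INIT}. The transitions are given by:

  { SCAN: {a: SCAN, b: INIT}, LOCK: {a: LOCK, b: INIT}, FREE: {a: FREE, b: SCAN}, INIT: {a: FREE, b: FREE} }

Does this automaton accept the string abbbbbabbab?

Yes

Trace: SCAN -a-> SCAN -b-> INIT -b-> FREE -b-> SCAN -b-> INIT -b-> FREE -a-> FREE -b-> SCAN -b-> INIT -a-> FREE -b-> SCAN
End state SCAN is accepting.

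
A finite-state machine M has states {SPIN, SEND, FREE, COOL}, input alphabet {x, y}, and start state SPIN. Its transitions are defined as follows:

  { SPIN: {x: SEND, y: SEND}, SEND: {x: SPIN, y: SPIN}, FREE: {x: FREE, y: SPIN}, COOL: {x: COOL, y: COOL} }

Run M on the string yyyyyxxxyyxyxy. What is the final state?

SPIN

Trace: SPIN -y-> SEND -y-> SPIN -y-> SEND -y-> SPIN -y-> SEND -x-> SPIN -x-> SEND -x-> SPIN -y-> SEND -y-> SPIN -x-> SEND -y-> SPIN -x-> SEND -y-> SPIN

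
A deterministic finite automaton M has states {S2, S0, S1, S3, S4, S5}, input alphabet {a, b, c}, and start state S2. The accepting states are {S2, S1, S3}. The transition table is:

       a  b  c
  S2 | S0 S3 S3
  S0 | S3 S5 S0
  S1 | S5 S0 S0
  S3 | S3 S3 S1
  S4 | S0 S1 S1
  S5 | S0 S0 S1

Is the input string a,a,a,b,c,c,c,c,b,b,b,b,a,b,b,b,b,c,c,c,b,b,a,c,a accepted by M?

start at S2
read 'a': S2 → S0
read 'a': S0 → S3
read 'a': S3 → S3
read 'b': S3 → S3
read 'c': S3 → S1
read 'c': S1 → S0
read 'c': S0 → S0
read 'c': S0 → S0
read 'b': S0 → S5
read 'b': S5 → S0
read 'b': S0 → S5
read 'b': S5 → S0
read 'a': S0 → S3
read 'b': S3 → S3
read 'b': S3 → S3
read 'b': S3 → S3
read 'b': S3 → S3
read 'c': S3 → S1
read 'c': S1 → S0
read 'c': S0 → S0
read 'b': S0 → S5
read 'b': S5 → S0
read 'a': S0 → S3
read 'c': S3 → S1
read 'a': S1 → S5
End state S5 is not accepting.

No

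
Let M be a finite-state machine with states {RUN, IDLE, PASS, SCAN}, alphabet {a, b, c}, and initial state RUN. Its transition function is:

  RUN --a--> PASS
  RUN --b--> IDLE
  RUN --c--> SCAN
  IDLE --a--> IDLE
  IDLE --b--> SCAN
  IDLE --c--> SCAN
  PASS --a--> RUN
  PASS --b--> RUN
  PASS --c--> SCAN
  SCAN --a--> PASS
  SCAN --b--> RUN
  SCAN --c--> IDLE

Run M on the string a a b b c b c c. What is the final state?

Trace: RUN -a-> PASS -a-> RUN -b-> IDLE -b-> SCAN -c-> IDLE -b-> SCAN -c-> IDLE -c-> SCAN

SCAN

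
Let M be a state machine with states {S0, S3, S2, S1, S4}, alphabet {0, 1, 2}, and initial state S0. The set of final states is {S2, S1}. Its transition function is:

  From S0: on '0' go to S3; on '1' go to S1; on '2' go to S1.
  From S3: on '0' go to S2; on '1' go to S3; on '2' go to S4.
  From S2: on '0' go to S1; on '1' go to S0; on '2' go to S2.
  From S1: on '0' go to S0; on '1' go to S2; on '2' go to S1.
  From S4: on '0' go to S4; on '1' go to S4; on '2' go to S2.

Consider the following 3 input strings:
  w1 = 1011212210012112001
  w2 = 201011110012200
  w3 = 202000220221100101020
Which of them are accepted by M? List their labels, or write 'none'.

w1:
  start at S0
  read '1': S0 → S1
  read '0': S1 → S0
  read '1': S0 → S1
  read '1': S1 → S2
  read '2': S2 → S2
  read '1': S2 → S0
  read '2': S0 → S1
  read '2': S1 → S1
  read '1': S1 → S2
  read '0': S2 → S1
  read '0': S1 → S0
  read '1': S0 → S1
  read '2': S1 → S1
  read '1': S1 → S2
  read '1': S2 → S0
  read '2': S0 → S1
  read '0': S1 → S0
  read '0': S0 → S3
  read '1': S3 → S3
  end S3, rejected
w2:
  start at S0
  read '2': S0 → S1
  read '0': S1 → S0
  read '1': S0 → S1
  read '0': S1 → S0
  read '1': S0 → S1
  read '1': S1 → S2
  read '1': S2 → S0
  read '1': S0 → S1
  read '0': S1 → S0
  read '0': S0 → S3
  read '1': S3 → S3
  read '2': S3 → S4
  read '2': S4 → S2
  read '0': S2 → S1
  read '0': S1 → S0
  end S0, rejected
w3:
  start at S0
  read '2': S0 → S1
  read '0': S1 → S0
  read '2': S0 → S1
  read '0': S1 → S0
  read '0': S0 → S3
  read '0': S3 → S2
  read '2': S2 → S2
  read '2': S2 → S2
  read '0': S2 → S1
  read '2': S1 → S1
  read '2': S1 → S1
  read '1': S1 → S2
  read '1': S2 → S0
  read '0': S0 → S3
  read '0': S3 → S2
  read '1': S2 → S0
  read '0': S0 → S3
  read '1': S3 → S3
  read '0': S3 → S2
  read '2': S2 → S2
  read '0': S2 → S1
  end S1, accepted

w3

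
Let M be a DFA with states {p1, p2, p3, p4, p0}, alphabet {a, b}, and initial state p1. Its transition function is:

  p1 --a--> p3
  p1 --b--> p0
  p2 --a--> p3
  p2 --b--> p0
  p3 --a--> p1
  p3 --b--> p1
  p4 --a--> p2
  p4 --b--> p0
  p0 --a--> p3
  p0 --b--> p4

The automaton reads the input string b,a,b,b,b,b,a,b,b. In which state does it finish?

start at p1
read 'b': p1 → p0
read 'a': p0 → p3
read 'b': p3 → p1
read 'b': p1 → p0
read 'b': p0 → p4
read 'b': p4 → p0
read 'a': p0 → p3
read 'b': p3 → p1
read 'b': p1 → p0

p0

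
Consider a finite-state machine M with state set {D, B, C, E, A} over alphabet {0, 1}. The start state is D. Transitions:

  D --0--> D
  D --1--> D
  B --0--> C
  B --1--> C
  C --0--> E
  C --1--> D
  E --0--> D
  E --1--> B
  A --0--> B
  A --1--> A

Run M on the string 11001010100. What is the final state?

D

Trace: D -1-> D -1-> D -0-> D -0-> D -1-> D -0-> D -1-> D -0-> D -1-> D -0-> D -0-> D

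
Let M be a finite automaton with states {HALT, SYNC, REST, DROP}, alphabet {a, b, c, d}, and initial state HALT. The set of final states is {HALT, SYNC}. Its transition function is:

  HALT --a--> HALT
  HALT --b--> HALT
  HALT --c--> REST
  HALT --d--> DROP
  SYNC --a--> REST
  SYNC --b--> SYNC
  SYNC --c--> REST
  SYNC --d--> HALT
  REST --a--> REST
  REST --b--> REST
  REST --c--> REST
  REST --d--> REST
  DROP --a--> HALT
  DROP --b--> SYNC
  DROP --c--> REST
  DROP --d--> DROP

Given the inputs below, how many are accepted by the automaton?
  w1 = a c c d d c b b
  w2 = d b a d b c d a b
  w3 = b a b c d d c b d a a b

0

w1: HALT → HALT → REST → REST → REST → REST → REST → REST → REST  → end REST, rejected
w2: HALT → DROP → SYNC → REST → REST → REST → REST → REST → REST → REST  → end REST, rejected
w3: HALT → HALT → HALT → HALT → REST → REST → REST → REST → REST → REST → REST → REST → REST  → end REST, rejected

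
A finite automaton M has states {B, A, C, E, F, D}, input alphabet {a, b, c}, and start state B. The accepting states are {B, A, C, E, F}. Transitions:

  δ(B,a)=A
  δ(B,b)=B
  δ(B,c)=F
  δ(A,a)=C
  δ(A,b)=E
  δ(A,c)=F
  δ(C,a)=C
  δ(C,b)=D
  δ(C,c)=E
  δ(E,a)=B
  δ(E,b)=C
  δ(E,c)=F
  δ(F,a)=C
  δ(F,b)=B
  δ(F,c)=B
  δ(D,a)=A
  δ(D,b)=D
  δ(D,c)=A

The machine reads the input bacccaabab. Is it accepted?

start at B
read 'b': B → B
read 'a': B → A
read 'c': A → F
read 'c': F → B
read 'c': B → F
read 'a': F → C
read 'a': C → C
read 'b': C → D
read 'a': D → A
read 'b': A → E
End state E is accepting.

Yes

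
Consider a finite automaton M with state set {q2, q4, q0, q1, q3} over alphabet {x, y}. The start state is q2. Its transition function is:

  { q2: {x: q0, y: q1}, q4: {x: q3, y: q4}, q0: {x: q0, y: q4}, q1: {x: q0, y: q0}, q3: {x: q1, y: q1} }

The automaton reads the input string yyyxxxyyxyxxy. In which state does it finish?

q2 → q1 → q0 → q4 → q3 → q1 → q0 → q4 → q4 → q3 → q1 → q0 → q0 → q4

q4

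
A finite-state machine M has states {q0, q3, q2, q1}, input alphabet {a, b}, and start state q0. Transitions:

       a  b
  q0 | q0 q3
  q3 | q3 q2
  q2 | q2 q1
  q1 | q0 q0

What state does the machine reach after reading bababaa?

start at q0
read 'b': q0 → q3
read 'a': q3 → q3
read 'b': q3 → q2
read 'a': q2 → q2
read 'b': q2 → q1
read 'a': q1 → q0
read 'a': q0 → q0

q0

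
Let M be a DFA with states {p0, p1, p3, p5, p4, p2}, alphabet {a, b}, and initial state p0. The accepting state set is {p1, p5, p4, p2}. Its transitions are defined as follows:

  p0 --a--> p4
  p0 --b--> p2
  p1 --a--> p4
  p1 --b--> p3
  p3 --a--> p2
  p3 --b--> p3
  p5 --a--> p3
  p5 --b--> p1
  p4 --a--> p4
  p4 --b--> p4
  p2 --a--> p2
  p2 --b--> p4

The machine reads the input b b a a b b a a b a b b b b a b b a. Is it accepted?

Trace: p0 -b-> p2 -b-> p4 -a-> p4 -a-> p4 -b-> p4 -b-> p4 -a-> p4 -a-> p4 -b-> p4 -a-> p4 -b-> p4 -b-> p4 -b-> p4 -b-> p4 -a-> p4 -b-> p4 -b-> p4 -a-> p4
End state p4 is accepting.

Yes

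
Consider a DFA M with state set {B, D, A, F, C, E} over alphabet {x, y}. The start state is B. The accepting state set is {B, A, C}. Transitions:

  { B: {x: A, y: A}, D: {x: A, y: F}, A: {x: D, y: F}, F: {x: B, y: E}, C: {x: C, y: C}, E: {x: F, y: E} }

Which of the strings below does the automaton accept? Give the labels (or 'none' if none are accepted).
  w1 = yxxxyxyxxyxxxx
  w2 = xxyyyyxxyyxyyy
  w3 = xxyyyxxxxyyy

w1:
  start at B
  read 'y': B → A
  read 'x': A → D
  read 'x': D → A
  read 'x': A → D
  read 'y': D → F
  read 'x': F → B
  read 'y': B → A
  read 'x': A → D
  read 'x': D → A
  read 'y': A → F
  read 'x': F → B
  read 'x': B → A
  read 'x': A → D
  read 'x': D → A
  end A, accepted
w2:
  start at B
  read 'x': B → A
  read 'x': A → D
  read 'y': D → F
  read 'y': F → E
  read 'y': E → E
  read 'y': E → E
  read 'x': E → F
  read 'x': F → B
  read 'y': B → A
  read 'y': A → F
  read 'x': F → B
  read 'y': B → A
  read 'y': A → F
  read 'y': F → E
  end E, rejected
w3:
  start at B
  read 'x': B → A
  read 'x': A → D
  read 'y': D → F
  read 'y': F → E
  read 'y': E → E
  read 'x': E → F
  read 'x': F → B
  read 'x': B → A
  read 'x': A → D
  read 'y': D → F
  read 'y': F → E
  read 'y': E → E
  end E, rejected

w1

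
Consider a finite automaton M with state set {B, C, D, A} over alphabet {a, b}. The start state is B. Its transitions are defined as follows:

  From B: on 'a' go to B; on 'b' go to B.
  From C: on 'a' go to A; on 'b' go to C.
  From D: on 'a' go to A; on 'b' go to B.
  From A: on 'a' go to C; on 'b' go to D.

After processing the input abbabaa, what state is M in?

start at B
read 'a': B → B
read 'b': B → B
read 'b': B → B
read 'a': B → B
read 'b': B → B
read 'a': B → B
read 'a': B → B

B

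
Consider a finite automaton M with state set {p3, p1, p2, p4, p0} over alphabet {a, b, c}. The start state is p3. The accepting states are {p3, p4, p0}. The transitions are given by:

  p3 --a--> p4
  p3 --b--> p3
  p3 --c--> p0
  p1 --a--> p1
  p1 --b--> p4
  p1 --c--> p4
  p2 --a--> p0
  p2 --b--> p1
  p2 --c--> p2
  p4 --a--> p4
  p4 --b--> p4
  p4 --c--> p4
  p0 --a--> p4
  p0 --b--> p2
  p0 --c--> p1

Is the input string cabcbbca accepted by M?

Trace: p3 -c-> p0 -a-> p4 -b-> p4 -c-> p4 -b-> p4 -b-> p4 -c-> p4 -a-> p4
End state p4 is accepting.

Yes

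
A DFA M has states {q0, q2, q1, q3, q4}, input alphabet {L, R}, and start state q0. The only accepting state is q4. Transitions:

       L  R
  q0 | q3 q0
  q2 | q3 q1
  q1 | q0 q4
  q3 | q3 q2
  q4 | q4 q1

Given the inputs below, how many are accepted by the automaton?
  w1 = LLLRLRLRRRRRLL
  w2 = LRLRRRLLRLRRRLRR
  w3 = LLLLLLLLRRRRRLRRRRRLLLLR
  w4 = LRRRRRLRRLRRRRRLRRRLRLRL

w1:
  start at q0
  read 'L': q0 → q3
  read 'L': q3 → q3
  read 'L': q3 → q3
  read 'R': q3 → q2
  read 'L': q2 → q3
  read 'R': q3 → q2
  read 'L': q2 → q3
  read 'R': q3 → q2
  read 'R': q2 → q1
  read 'R': q1 → q4
  read 'R': q4 → q1
  read 'R': q1 → q4
  read 'L': q4 → q4
  read 'L': q4 → q4
  end q4, accepted
w2:
  start at q0
  read 'L': q0 → q3
  read 'R': q3 → q2
  read 'L': q2 → q3
  read 'R': q3 → q2
  read 'R': q2 → q1
  read 'R': q1 → q4
  read 'L': q4 → q4
  read 'L': q4 → q4
  read 'R': q4 → q1
  read 'L': q1 → q0
  read 'R': q0 → q0
  read 'R': q0 → q0
  read 'R': q0 → q0
  read 'L': q0 → q3
  read 'R': q3 → q2
  read 'R': q2 → q1
  end q1, rejected
w3:
  start at q0
  read 'L': q0 → q3
  read 'L': q3 → q3
  read 'L': q3 → q3
  read 'L': q3 → q3
  read 'L': q3 → q3
  read 'L': q3 → q3
  read 'L': q3 → q3
  read 'L': q3 → q3
  read 'R': q3 → q2
  read 'R': q2 → q1
  read 'R': q1 → q4
  read 'R': q4 → q1
  read 'R': q1 → q4
  read 'L': q4 → q4
  read 'R': q4 → q1
  read 'R': q1 → q4
  read 'R': q4 → q1
  read 'R': q1 → q4
  read 'R': q4 → q1
  read 'L': q1 → q0
  read 'L': q0 → q3
  read 'L': q3 → q3
  read 'L': q3 → q3
  read 'R': q3 → q2
  end q2, rejected
w4:
  start at q0
  read 'L': q0 → q3
  read 'R': q3 → q2
  read 'R': q2 → q1
  read 'R': q1 → q4
  read 'R': q4 → q1
  read 'R': q1 → q4
  read 'L': q4 → q4
  read 'R': q4 → q1
  read 'R': q1 → q4
  read 'L': q4 → q4
  read 'R': q4 → q1
  read 'R': q1 → q4
  read 'R': q4 → q1
  read 'R': q1 → q4
  read 'R': q4 → q1
  read 'L': q1 → q0
  read 'R': q0 → q0
  read 'R': q0 → q0
  read 'R': q0 → q0
  read 'L': q0 → q3
  read 'R': q3 → q2
  read 'L': q2 → q3
  read 'R': q3 → q2
  read 'L': q2 → q3
  end q3, rejected

1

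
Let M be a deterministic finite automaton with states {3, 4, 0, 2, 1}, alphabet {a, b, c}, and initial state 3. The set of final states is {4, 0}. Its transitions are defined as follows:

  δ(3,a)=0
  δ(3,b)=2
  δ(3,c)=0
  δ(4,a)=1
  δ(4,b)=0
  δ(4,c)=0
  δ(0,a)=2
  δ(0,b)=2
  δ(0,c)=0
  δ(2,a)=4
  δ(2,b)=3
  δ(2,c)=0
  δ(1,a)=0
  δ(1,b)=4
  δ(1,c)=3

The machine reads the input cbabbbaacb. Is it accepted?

3 → 0 → 2 → 4 → 0 → 2 → 3 → 0 → 2 → 0 → 2
End state 2 is not accepting.

No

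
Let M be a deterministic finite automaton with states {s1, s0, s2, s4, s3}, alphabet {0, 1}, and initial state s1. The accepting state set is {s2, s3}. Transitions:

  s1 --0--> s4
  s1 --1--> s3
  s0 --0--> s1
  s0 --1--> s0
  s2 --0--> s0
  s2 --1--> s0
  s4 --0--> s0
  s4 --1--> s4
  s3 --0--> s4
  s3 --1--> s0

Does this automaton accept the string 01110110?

No

start at s1
read '0': s1 → s4
read '1': s4 → s4
read '1': s4 → s4
read '1': s4 → s4
read '0': s4 → s0
read '1': s0 → s0
read '1': s0 → s0
read '0': s0 → s1
End state s1 is not accepting.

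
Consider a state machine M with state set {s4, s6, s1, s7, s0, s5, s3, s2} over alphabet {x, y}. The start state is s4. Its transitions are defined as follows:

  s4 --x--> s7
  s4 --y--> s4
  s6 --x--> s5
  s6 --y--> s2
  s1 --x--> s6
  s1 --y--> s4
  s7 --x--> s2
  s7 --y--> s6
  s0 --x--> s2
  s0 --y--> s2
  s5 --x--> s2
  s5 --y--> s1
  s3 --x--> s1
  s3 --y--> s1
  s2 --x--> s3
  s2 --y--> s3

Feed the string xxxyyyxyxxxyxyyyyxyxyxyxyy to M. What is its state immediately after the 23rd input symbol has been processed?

s4 → s7 → s2 → s3 → s1 → s4 → s4 → s7 → s6 → s5 → s2 → s3 → s1 → s6 → s2 → s3 → s1 → s4 → s7 → s6 → s5 → s1 → s6 → s2
After 23 symbols: s2.

s2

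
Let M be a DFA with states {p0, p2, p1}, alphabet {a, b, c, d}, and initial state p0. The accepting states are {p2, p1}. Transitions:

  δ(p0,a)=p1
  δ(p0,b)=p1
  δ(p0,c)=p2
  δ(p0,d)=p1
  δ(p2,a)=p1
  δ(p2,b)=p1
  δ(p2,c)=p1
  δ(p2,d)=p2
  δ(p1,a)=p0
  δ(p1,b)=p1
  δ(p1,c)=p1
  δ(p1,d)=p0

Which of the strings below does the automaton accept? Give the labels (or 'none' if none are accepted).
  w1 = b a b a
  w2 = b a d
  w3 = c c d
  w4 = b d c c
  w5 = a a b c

w2, w4, w5

w1: p0 → p1 → p0 → p1 → p0  → end p0, rejected
w2: p0 → p1 → p0 → p1  → end p1, accepted
w3: p0 → p2 → p1 → p0  → end p0, rejected
w4: p0 → p1 → p0 → p2 → p1  → end p1, accepted
w5: p0 → p1 → p0 → p1 → p1  → end p1, accepted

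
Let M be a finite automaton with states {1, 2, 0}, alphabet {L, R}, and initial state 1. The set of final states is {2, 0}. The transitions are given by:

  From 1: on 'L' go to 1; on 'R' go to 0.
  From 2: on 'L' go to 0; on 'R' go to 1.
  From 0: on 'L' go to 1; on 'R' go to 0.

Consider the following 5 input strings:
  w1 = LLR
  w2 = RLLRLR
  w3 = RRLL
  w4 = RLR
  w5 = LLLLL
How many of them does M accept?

3

w1: Trace: 1 -L-> 1 -L-> 1 -R-> 0  → end 0, accepted
w2: Trace: 1 -R-> 0 -L-> 1 -L-> 1 -R-> 0 -L-> 1 -R-> 0  → end 0, accepted
w3: Trace: 1 -R-> 0 -R-> 0 -L-> 1 -L-> 1  → end 1, rejected
w4: Trace: 1 -R-> 0 -L-> 1 -R-> 0  → end 0, accepted
w5: Trace: 1 -L-> 1 -L-> 1 -L-> 1 -L-> 1 -L-> 1  → end 1, rejected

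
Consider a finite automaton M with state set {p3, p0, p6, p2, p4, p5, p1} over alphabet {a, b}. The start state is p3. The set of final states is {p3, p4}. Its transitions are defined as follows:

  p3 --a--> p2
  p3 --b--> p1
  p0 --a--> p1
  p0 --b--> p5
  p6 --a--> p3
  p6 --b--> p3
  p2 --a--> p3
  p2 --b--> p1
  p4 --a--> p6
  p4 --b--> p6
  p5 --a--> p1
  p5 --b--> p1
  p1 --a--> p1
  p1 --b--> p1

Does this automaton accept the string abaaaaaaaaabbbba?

No

Trace: p3 -a-> p2 -b-> p1 -a-> p1 -a-> p1 -a-> p1 -a-> p1 -a-> p1 -a-> p1 -a-> p1 -a-> p1 -a-> p1 -b-> p1 -b-> p1 -b-> p1 -b-> p1 -a-> p1
End state p1 is not accepting.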